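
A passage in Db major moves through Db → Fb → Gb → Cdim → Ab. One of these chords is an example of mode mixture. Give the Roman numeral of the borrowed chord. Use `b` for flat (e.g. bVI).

bIII

In Db major the diatonic chords are Db, Ebm, Fm, Gb, Ab, Bbm, Cdim. Of the given chords, Db, Gb, Cdim and Ab are diatonic. Fb (Fb–Ab–Cb) is not: scale degree 3 in Db major carries Fm (iii). In Db minor the chord on that degree is Fb, so here it functions as bIII, borrowed from the parallel minor.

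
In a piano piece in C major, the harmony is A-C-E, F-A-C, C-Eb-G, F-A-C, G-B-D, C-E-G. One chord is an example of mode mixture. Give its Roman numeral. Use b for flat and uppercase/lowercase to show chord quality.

i

In C major the diatonic chords are C, Dm, Em, F, G, Am, Bdim. A–C–E = Am, F–A–C = F, G–B–D = G and C–E–G = C are all diatonic. But C–Eb–G is foreign: the diatonic I on degree 1 is C, whereas Cm comes from C minor. It is labeled i.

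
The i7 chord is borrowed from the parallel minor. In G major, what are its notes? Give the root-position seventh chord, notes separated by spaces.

i7 is built on scale degree 1, which is G in both G major and its parallel. In G minor the chord on G is G–Bb–D–F.

G Bb D F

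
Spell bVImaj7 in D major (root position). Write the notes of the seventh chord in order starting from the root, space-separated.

Bb D F A

bVImaj7 is built on the lowered scale degree 6. In D major degree 6 is B; lowered it becomes Bb. Stacking thirds in D minor on Bb gives Bb–D–F–A.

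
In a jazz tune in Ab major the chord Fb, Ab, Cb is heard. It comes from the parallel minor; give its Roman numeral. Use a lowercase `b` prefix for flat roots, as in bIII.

bVI

The root Fb is the lowered 6th scale degree — diatonically Ab major has F there. Fb–Ab–Cb is a major chord — the form found in Ab minor, not the diatonic vi (Fm). Borrowed into Ab major it is written bVI.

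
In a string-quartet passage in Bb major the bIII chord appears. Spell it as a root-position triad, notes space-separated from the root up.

Db F Ab

bIII is built on the lowered scale degree 3. In Bb major degree 3 is D; lowered it becomes Db. Building the major chord from the parallel minor on Db: Db–F–Ab.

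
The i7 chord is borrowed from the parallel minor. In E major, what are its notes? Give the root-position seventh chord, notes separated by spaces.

The root, E, is scale degree 1 — the same note in E major and E minor; only the chord quality changes. In E minor the chord on E is E–G–B–D.

E G B D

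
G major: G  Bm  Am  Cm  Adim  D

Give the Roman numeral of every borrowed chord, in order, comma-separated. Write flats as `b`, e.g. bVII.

iv, ii°

The diatonic triads in G major are G, Am, Bm, C, D, Em, F#dim. Of the given chords, G, Bm, Am and D are diatonic. Cm (C–Eb–G) is not: scale degree 4 in G major carries C (IV). In G minor the chord on that degree is Cm, so here it functions as iv, borrowed from the parallel minor. Adim (A–C–Eb) is not: scale degree 2 in G major carries Am (ii). In G minor the chord on that degree is Adim, so here it functions as ii°, borrowed from the parallel minor.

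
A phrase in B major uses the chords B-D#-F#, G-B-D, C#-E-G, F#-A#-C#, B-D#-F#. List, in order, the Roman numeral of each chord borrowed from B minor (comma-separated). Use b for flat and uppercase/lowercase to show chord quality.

B major has the diatonic set B, C#m, D#m, E, F#, G#m, A#dim. B–D#–F# = B and F#–A#–C# = F# are both diatonic. G–B–D doesn't fit — on degree 6 B major would have G#m (vi). G is the degree-6 chord of B minor, so it is the borrowed bVI. C#–E–G is not: scale degree 2 in B major carries C#m (ii). In B minor the chord on that degree is C#dim, so here it functions as ii°, borrowed from the parallel minor.

bVI, ii°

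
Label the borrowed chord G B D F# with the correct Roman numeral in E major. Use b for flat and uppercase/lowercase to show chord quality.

bIIImaj7

G is the lowered form of scale degree 3 in E major (the diatonic degree 3 is G#). The diatonic chord on degree 3 would be G#m (iii), but G–B–D–F# is the major-seventh chord from E minor. As a borrowed chord it is labeled bIIImaj7.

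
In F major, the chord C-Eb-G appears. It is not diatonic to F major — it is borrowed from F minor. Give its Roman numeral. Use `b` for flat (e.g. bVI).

v

C is scale degree 5 in F major. Diatonically F major has C (V) on that degree; C–Eb–G is instead the minor chord native to F minor, so it takes the label v.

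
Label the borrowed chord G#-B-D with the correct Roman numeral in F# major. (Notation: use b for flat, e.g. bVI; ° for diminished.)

ii°

G# is scale degree 2 in F# major. Diatonically F# major has G#m (ii) on that degree; G#–B–D is instead the diminished chord native to F# minor, so it takes the label ii°.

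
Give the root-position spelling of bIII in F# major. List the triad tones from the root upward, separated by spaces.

A C# E

bIII is built on the lowered scale degree 3. In F# major degree 3 is A#; lowered it becomes A. Stacking thirds in F# minor on A gives A–C#–E.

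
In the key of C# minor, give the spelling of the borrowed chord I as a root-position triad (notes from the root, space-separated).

C# E# G#

I is built on scale degree 1, which is C# in both C# minor and its parallel. Building the major chord from the parallel major on C#: C#–E#–G#.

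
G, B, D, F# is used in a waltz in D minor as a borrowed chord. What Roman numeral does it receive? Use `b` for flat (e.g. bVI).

IVmaj7

The root G is the diatonic 4th degree of D minor; the borrowing shows in the chord quality. G–B–D–F# is a major-seventh chord — the form found in D major, not the diatonic iv (Gm). Borrowed into D minor it is written IVmaj7.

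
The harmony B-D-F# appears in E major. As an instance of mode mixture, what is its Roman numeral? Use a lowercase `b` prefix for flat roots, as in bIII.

The root B is the diatonic 5th degree of E major; the borrowing shows in the chord quality. B–D–F# is a minor chord — the form found in E minor, not the diatonic V (B). Borrowed into E major it is written v.

v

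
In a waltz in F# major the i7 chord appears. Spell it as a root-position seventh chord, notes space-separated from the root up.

F# A C# E

i7 is built on scale degree 1, which is F# in both F# major and its parallel. Building the minor-seventh chord from the parallel minor on F#: F#–A–C#–E.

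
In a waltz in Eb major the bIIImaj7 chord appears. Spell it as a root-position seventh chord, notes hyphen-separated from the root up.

bIIImaj7 is built on the lowered scale degree 3. In Eb major degree 3 is G; lowered it becomes Gb. Stacking thirds in Eb minor on Gb gives Gb–Bb–Db–F.

Gb-Bb-Db-F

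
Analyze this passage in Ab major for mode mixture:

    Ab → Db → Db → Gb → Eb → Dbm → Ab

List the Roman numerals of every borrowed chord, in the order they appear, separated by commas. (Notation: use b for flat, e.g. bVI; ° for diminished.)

The diatonic triads in Ab major are Ab, Bbm, Cm, Db, Eb, Fm, Gdim. Of the given chords, Ab, Db and Eb are diatonic. Gb (Gb–Bb–Db) is not: scale degree 7 in Ab major carries Gdim (vii°). In Ab minor the chord on that degree is Gb, so here it functions as bVII, borrowed from the parallel minor. Dbm (Db–Fb–Ab) doesn't fit — on degree 4 Ab major would have Db (IV). Dbm is the degree-4 chord of Ab minor, so it is the borrowed iv.

bVII, iv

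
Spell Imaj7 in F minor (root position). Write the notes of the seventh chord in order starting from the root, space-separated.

The root, F, is scale degree 1 — the same note in F minor and F major; only the chord quality changes. Building the major-seventh chord from the parallel major on F: F–A–C–E.

F A C E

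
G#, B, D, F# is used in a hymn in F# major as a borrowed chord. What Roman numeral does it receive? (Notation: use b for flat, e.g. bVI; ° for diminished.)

G# is scale degree 2 in F# major. The diatonic chord on degree 2 would be G#m (ii), but G#–B–D–F# is the half-diminished-seventh chord from F# minor. As a borrowed chord it is labeled iiø7.

iiø7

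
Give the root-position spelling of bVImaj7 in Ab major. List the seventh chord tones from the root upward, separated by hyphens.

Fb-Ab-Cb-Eb

Scale degree 6 in Ab major is F. bVImaj7 uses the lowered form, Fb, taken from Ab minor. Stacking thirds in Ab minor on Fb gives Fb–Ab–Cb–Eb.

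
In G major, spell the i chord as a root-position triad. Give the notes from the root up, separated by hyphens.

i is built on scale degree 1, which is G in both G major and its parallel. Building the minor chord from the parallel minor on G: G–Bb–D.

G-Bb-D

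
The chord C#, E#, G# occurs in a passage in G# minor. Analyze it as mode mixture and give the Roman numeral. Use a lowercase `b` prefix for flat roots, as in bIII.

The root C# is the diatonic 4th degree of G# minor; the borrowing shows in the chord quality. The diatonic chord on degree 4 would be C#m (iv), but C#–E#–G# is the major chord from G# major. As a borrowed chord it is labeled IV.

IV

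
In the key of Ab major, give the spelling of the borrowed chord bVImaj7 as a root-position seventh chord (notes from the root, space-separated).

Fb Ab Cb Eb

Scale degree 6 in Ab major is F. bVImaj7 uses the lowered form, Fb, taken from Ab minor. Stacking thirds in Ab minor on Fb gives Fb–Ab–Cb–Eb.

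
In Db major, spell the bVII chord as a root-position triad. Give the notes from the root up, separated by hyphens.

Scale degree 7 in Db major is C. bVII uses the lowered form, Cb, taken from Db minor. Building the major chord from the parallel minor on Cb: Cb–Eb–Gb.

Cb-Eb-Gb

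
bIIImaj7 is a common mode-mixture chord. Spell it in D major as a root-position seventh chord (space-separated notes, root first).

The root of bIIImaj7 is the lowered 3rd degree: F# becomes F. Stacking thirds in D minor on F gives F–A–C–E.

F A C E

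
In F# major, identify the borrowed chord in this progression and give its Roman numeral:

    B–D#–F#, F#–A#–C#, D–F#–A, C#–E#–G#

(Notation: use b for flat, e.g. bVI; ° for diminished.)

F# major has the diatonic set F#, G#m, A#m, B, C#, D#m, E#dim. B–D#–F# = B, F#–A#–C# = F# and C#–E#–G# = C# all belong to that set. D–F#–A doesn't fit — on degree 6 F# major would have D#m (vi). D is the degree-6 chord of F# minor, so it is the borrowed bVI.

bVI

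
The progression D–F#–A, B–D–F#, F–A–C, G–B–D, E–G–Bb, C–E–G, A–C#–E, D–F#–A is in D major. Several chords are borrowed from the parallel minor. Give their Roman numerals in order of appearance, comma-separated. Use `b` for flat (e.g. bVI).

The diatonic triads in D major are D, Em, F#m, G, A, Bm, C#dim. Of the given chords, D–F#–A = D, B–D–F# = Bm, G–B–D = G and A–C#–E = A are diatonic. F–A–C is not: scale degree 3 in D major carries F#m (iii). In D minor the chord on that degree is F, so here it functions as bIII, borrowed from the parallel minor. E–G–Bb doesn't fit — on degree 2 D major would have Em (ii). Edim is the degree-2 chord of D minor, so it is the borrowed ii°. C–E–G doesn't fit — on degree 7 D major would have C#dim (vii°). C is the degree-7 chord of D minor, so it is the borrowed bVII.

bIII, ii°, bVII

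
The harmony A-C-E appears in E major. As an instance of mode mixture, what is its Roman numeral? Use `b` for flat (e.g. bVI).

A is scale degree 4 in E major. A–C–E is a minor chord — the form found in E minor, not the diatonic IV (A). Borrowed into E major it is written iv.

iv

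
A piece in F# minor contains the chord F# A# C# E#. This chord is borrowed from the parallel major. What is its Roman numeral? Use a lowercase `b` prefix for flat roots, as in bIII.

Imaj7

F# is scale degree 1 in F# minor. The diatonic chord on degree 1 would be F#m (i), but F#–A#–C#–E# is the major-seventh chord from F# major. As a borrowed chord it is labeled Imaj7.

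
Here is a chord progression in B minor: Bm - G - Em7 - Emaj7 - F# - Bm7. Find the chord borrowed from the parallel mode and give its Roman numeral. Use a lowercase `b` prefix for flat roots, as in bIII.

B minor has the diatonic set Bm, C#dim, D, Em, F#, G, A (with V from harmonic minor). Bm, G, Em7, F# and Bm7 are all diatonic. But Emaj7 (E–G#–B–D#) is foreign: the diatonic iv on degree 4 is Em, whereas Emaj7 comes from B major. It is labeled IVmaj7.

IVmaj7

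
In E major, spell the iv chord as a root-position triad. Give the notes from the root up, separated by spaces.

A C E

The root, A, is scale degree 4 — the same note in E major and E minor; only the chord quality changes. In E minor the chord on A is A–C–E.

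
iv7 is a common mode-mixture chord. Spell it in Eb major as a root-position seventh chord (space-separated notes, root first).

Ab Cb Eb Gb

iv7 is built on scale degree 4, which is Ab in both Eb major and its parallel. In Eb minor the chord on Ab is Ab–Cb–Eb–Gb.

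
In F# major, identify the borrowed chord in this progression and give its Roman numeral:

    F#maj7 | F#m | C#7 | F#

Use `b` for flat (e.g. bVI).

In F# major the diatonic chords are F#, G#m, A#m, B, C#, D#m, E#dim. F#maj7, C#7 and F# all belong to that set. But F#m (F#–A–C#) is foreign: the diatonic I on degree 1 is F#, whereas F#m comes from F# minor. It is labeled i.

i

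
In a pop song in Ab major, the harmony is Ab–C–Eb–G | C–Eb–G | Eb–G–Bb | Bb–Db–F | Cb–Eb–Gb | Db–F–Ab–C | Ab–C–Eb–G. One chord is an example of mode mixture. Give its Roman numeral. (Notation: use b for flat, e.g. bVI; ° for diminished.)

The diatonic triads in Ab major are Ab, Bbm, Cm, Db, Eb, Fm, Gdim. Ab–C–Eb–G = Abmaj7, C–Eb–G = Cm, Eb–G–Bb = Eb, Bb–Db–F = Bbm and Db–F–Ab–C = Dbmaj7 all belong to that set. Cb–Eb–Gb is not: scale degree 3 in Ab major carries Cm (iii). In Ab minor the chord on that degree is Cb, so here it functions as bIII, borrowed from the parallel minor.

bIII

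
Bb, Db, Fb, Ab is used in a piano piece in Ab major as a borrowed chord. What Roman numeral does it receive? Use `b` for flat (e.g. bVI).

iiø7

The root Bb is the diatonic 2nd degree of Ab major; the borrowing shows in the chord quality. The diatonic chord on degree 2 would be Bbm (ii), but Bb–Db–Fb–Ab is the half-diminished-seventh chord from Ab minor. As a borrowed chord it is labeled iiø7.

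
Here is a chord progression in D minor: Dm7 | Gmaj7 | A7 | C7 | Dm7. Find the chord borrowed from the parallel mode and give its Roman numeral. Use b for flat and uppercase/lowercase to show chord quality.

In D minor (with V from harmonic minor) the diatonic chords are Dm, Edim, F, Gm, A, Bb, C. Of the given chords, Dm7, A7 and C7 are diatonic. Gmaj7 (G–B–D–F#) is not: scale degree 4 in D minor carries Gm (iv). In D major the chord on that degree is Gmaj7, so here it functions as IVmaj7, borrowed from the parallel major.

IVmaj7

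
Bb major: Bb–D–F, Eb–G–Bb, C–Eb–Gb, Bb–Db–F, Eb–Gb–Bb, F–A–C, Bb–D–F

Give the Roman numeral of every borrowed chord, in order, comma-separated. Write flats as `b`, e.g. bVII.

In Bb major the diatonic chords are Bb, Cm, Dm, Eb, F, Gm, Adim. Bb–D–F = Bb, Eb–G–Bb = Eb and F–A–C = F all belong to that set. C–Eb–Gb is not: scale degree 2 in Bb major carries Cm (ii). In Bb minor the chord on that degree is Cdim, so here it functions as ii°, borrowed from the parallel minor. Bb–Db–F doesn't fit — on degree 1 Bb major would have Bb (I). Bbm is the degree-1 chord of Bb minor, so it is the borrowed i. But Eb–Gb–Bb is foreign: the diatonic IV on degree 4 is Eb, whereas Ebm comes from Bb minor. It is labeled iv.

ii°, i, iv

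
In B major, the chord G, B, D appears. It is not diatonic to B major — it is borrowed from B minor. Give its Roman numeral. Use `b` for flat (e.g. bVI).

bVI

The root G is the lowered 6th scale degree — diatonically B major has G# there. The diatonic chord on degree 6 would be G#m (vi), but G–B–D is the major chord from B minor. As a borrowed chord it is labeled bVI.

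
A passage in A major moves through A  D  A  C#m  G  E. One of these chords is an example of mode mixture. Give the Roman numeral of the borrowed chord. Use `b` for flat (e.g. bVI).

bVII

In A major the diatonic chords are A, Bm, C#m, D, E, F#m, G#dim. A, D, C#m and E all belong to that set. G (G–B–D) is not: scale degree 7 in A major carries G#dim (vii°). In A minor the chord on that degree is G, so here it functions as bVII, borrowed from the parallel minor.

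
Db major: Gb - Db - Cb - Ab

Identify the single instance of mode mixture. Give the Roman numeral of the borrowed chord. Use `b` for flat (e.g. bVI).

bVII

In Db major the diatonic chords are Db, Ebm, Fm, Gb, Ab, Bbm, Cdim. Gb, Db and Ab all belong to that set. But Cb (Cb–Eb–Gb) is foreign: the diatonic vii° on degree 7 is Cdim, whereas Cb comes from Db minor. It is labeled bVII.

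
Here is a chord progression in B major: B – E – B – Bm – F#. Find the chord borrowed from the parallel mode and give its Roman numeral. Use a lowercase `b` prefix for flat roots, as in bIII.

In B major the diatonic chords are B, C#m, D#m, E, F#, G#m, A#dim. B, E and F# are all diatonic. Bm (B–D–F#) is not: scale degree 1 in B major carries B (I). In B minor the chord on that degree is Bm, so here it functions as i, borrowed from the parallel minor.

i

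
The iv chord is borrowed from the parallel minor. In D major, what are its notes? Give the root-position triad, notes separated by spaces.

iv is built on scale degree 4, which is G in both D major and its parallel. Building the minor chord from the parallel minor on G: G–Bb–D.

G Bb D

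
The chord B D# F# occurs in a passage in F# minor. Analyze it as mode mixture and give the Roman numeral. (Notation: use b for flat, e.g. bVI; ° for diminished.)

IV

B is scale degree 4 in F# minor. B–D#–F# is a major chord — the form found in F# major, not the diatonic iv (Bm). Borrowed into F# minor it is written IV.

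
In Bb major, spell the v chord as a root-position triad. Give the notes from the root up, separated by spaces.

F Ab C

v is built on scale degree 5, which is F in both Bb major and its parallel. In Bb minor the chord on F is F–Ab–C.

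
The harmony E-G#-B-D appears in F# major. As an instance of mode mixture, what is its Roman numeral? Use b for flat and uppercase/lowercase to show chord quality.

bVII7

The root E is the lowered 7th scale degree — diatonically F# major has E# there. The diatonic chord on degree 7 would be E#dim (vii°), but E–G#–B–D is the dominant-seventh chord from F# minor. As a borrowed chord it is labeled bVII7.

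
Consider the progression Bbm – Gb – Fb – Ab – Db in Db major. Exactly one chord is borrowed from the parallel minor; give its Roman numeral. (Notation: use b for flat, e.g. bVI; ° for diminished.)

The diatonic triads in Db major are Db, Ebm, Fm, Gb, Ab, Bbm, Cdim. Bbm, Gb, Ab and Db are all diatonic. But Fb (Fb–Ab–Cb) is foreign: the diatonic iii on degree 3 is Fm, whereas Fb comes from Db minor. It is labeled bIII.

bIII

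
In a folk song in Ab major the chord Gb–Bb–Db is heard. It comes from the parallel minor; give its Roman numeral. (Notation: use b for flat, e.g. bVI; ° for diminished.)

The root Gb is the lowered 7th scale degree — diatonically Ab major has G there. Diatonically Ab major has Gdim (vii°) on that degree; Gb–Bb–Db is instead the major chord native to Ab minor, so it takes the label bVII.

bVII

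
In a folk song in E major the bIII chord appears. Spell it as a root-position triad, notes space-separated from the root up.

bIII is built on the lowered scale degree 3. In E major degree 3 is G#; lowered it becomes G. Building the major chord from the parallel minor on G: G–B–D.

G B D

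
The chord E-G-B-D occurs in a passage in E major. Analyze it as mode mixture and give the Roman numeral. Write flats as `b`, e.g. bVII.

i7

The root E is the diatonic 1st degree of E major; the borrowing shows in the chord quality. E–G–B–D is a minor-seventh chord — the form found in E minor, not the diatonic I (E). Borrowed into E major it is written i7.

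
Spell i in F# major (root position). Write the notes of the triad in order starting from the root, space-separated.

F# A C#

i is built on scale degree 1, which is F# in both F# major and its parallel. In F# minor the chord on F# is F#–A–C#.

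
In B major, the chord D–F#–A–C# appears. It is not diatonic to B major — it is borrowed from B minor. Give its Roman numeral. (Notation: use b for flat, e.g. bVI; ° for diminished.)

bIIImaj7

D is the lowered form of scale degree 3 in B major (the diatonic degree 3 is D#). D–F#–A–C# is a major-seventh chord — the form found in B minor, not the diatonic iii (D#m). Borrowed into B major it is written bIIImaj7.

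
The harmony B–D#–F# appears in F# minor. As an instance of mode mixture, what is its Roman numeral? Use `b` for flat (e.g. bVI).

B is scale degree 4 in F# minor. Diatonically F# minor has Bm (iv) on that degree; B–D#–F# is instead the major chord native to F# major, so it takes the label IV.

IV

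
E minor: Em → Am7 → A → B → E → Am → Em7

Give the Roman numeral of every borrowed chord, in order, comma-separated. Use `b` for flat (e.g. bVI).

In E minor (with V from harmonic minor) the diatonic chords are Em, F#dim, G, Am, B, C, D. Em, Am7, B, Am and Em7 all belong to that set. But A (A–C#–E) is foreign: the diatonic iv on degree 4 is Am, whereas A comes from E major. It is labeled IV. But E (E–G#–B) is foreign: the diatonic i on degree 1 is Em, whereas E comes from E major. It is labeled I.

IV, I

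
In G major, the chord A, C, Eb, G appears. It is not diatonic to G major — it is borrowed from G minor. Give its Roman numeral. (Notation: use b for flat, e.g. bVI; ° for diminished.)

iiø7

The root A is the diatonic 2nd degree of G major; the borrowing shows in the chord quality. The diatonic chord on degree 2 would be Am (ii), but A–C–Eb–G is the half-diminished-seventh chord from G minor. As a borrowed chord it is labeled iiø7.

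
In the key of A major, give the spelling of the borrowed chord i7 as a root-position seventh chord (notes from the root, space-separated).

A C E G

The root, A, is scale degree 1 — the same note in A major and A minor; only the chord quality changes. In A minor the chord on A is A–C–E–G.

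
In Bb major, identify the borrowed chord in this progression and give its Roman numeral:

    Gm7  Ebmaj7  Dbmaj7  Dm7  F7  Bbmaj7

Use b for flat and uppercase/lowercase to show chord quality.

bIIImaj7

Bb major has the diatonic set Bb, Cm, Dm, Eb, F, Gm, Adim. Gm7, Ebmaj7, Dm7, F7 and Bbmaj7 all belong to that set. But Dbmaj7 (Db–F–Ab–C) is foreign: the diatonic iii on degree 3 is Dm, whereas Dbmaj7 comes from Bb minor. It is labeled bIIImaj7.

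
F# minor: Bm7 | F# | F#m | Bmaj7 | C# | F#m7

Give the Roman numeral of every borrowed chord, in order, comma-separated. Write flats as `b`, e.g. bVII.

I, IVmaj7

In F# minor (with V from harmonic minor) the diatonic chords are F#m, G#dim, A, Bm, C#, D, E. Bm7, F#m, C# and F#m7 are all diatonic. But F# (F#–A#–C#) is foreign: the diatonic i on degree 1 is F#m, whereas F# comes from F# major. It is labeled I. Bmaj7 (B–D#–F#–A#) is not: scale degree 4 in F# minor carries Bm (iv). In F# major the chord on that degree is Bmaj7, so here it functions as IVmaj7, borrowed from the parallel major.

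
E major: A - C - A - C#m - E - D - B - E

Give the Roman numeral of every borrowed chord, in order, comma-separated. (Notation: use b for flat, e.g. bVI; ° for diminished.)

In E major the diatonic chords are E, F#m, G#m, A, B, C#m, D#dim. Of the given chords, A, C#m, E and B are diatonic. C (C–E–G) is not: scale degree 6 in E major carries C#m (vi). In E minor the chord on that degree is C, so here it functions as bVI, borrowed from the parallel minor. D (D–F#–A) doesn't fit — on degree 7 E major would have D#dim (vii°). D is the degree-7 chord of E minor, so it is the borrowed bVII.

bVI, bVII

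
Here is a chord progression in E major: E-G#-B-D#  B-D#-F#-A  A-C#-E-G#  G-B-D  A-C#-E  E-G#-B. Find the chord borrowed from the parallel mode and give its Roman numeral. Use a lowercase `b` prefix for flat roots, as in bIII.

bIII

In E major the diatonic chords are E, F#m, G#m, A, B, C#m, D#dim. Of the given chords, E–G#–B–D# = Emaj7, B–D#–F#–A = B7, A–C#–E–G# = Amaj7, A–C#–E = A and E–G#–B = E are diatonic. But G–B–D is foreign: the diatonic iii on degree 3 is G#m, whereas G comes from E minor. It is labeled bIII.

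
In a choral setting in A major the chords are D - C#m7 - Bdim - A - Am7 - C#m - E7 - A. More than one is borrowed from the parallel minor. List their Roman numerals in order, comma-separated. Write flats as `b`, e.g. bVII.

A major has the diatonic set A, Bm, C#m, D, E, F#m, G#dim. D, C#m7, A, C#m and E7 are all diatonic. Bdim (B–D–F) doesn't fit — on degree 2 A major would have Bm (ii). Bdim is the degree-2 chord of A minor, so it is the borrowed ii°. But Am7 (A–C–E–G) is foreign: the diatonic I on degree 1 is A, whereas Am7 comes from A minor. It is labeled i7.

ii°, i7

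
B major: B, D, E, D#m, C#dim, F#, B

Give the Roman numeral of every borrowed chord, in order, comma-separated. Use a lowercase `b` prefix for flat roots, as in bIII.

bIII, ii°

In B major the diatonic chords are B, C#m, D#m, E, F#, G#m, A#dim. Of the given chords, B, E, D#m and F# are diatonic. D (D–F#–A) doesn't fit — on degree 3 B major would have D#m (iii). D is the degree-3 chord of B minor, so it is the borrowed bIII. But C#dim (C#–E–G) is foreign: the diatonic ii on degree 2 is C#m, whereas C#dim comes from B minor. It is labeled ii°.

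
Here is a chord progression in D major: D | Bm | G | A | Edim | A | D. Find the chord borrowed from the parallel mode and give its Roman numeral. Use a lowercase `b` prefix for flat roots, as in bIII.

ii°

In D major the diatonic chords are D, Em, F#m, G, A, Bm, C#dim. Of the given chords, D, Bm, G and A are diatonic. Edim (E–G–Bb) doesn't fit — on degree 2 D major would have Em (ii). Edim is the degree-2 chord of D minor, so it is the borrowed ii°.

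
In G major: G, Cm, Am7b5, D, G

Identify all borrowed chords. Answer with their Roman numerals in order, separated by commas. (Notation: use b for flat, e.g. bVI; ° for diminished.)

G major has the diatonic set G, Am, Bm, C, D, Em, F#dim. G and D both belong to that set. But Cm (C–Eb–G) is foreign: the diatonic IV on degree 4 is C, whereas Cm comes from G minor. It is labeled iv. Am7b5 (A–C–Eb–G) is not: scale degree 2 in G major carries Am (ii). In G minor the chord on that degree is Am7b5, so here it functions as iiø7, borrowed from the parallel minor.

iv, iiø7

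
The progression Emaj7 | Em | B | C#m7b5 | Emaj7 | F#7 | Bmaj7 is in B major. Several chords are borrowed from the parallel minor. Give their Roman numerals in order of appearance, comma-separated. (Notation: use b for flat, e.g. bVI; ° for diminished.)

B major has the diatonic set B, C#m, D#m, E, F#, G#m, A#dim. Emaj7, B, F#7 and Bmaj7 all belong to that set. But Em (E–G–B) is foreign: the diatonic IV on degree 4 is E, whereas Em comes from B minor. It is labeled iv. But C#m7b5 (C#–E–G–B) is foreign: the diatonic ii on degree 2 is C#m, whereas C#m7b5 comes from B minor. It is labeled iiø7.

iv, iiø7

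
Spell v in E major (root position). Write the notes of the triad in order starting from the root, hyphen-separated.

v is built on scale degree 5, which is B in both E major and its parallel. Building the minor chord from the parallel minor on B: B–D–F#.

B-D-F#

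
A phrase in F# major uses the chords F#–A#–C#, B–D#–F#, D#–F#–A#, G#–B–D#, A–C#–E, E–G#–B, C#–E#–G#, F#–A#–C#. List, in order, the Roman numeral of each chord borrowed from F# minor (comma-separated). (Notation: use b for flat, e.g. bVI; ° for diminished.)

bIII, bVII

The diatonic triads in F# major are F#, G#m, A#m, B, C#, D#m, E#dim. F#–A#–C# = F#, B–D#–F# = B, D#–F#–A# = D#m, G#–B–D# = G#m and C#–E#–G# = C# all belong to that set. But A–C#–E is foreign: the diatonic iii on degree 3 is A#m, whereas A comes from F# minor. It is labeled bIII. But E–G#–B is foreign: the diatonic vii° on degree 7 is E#dim, whereas E comes from F# minor. It is labeled bVII.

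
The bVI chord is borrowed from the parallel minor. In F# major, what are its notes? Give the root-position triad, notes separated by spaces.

The root of bVI is the lowered 6th degree: D# becomes D. Building the major chord from the parallel minor on D: D–F#–A.

D F# A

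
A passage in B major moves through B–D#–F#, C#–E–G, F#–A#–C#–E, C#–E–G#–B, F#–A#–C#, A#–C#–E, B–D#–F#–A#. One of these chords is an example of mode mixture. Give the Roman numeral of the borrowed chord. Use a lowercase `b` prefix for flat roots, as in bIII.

In B major the diatonic chords are B, C#m, D#m, E, F#, G#m, A#dim. B–D#–F# = B, F#–A#–C#–E = F#7, C#–E–G#–B = C#m7, F#–A#–C# = F#, A#–C#–E = A#dim and B–D#–F#–A# = Bmaj7 are all diatonic. But C#–E–G is foreign: the diatonic ii on degree 2 is C#m, whereas C#dim comes from B minor. It is labeled ii°.

ii°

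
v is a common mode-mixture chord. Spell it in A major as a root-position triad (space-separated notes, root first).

The root, E, is scale degree 5 — the same note in A major and A minor; only the chord quality changes. In A minor the chord on E is E–G–B.

E G B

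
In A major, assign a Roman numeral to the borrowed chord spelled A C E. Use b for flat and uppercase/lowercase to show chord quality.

i

The root A is the diatonic 1st degree of A major; the borrowing shows in the chord quality. A–C–E is a minor chord — the form found in A minor, not the diatonic I (A). Borrowed into A major it is written i.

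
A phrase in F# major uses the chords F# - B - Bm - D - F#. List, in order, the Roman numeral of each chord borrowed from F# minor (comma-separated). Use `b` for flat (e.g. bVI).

iv, bVI

In F# major the diatonic chords are F#, G#m, A#m, B, C#, D#m, E#dim. F# and B both belong to that set. Bm (B–D–F#) doesn't fit — on degree 4 F# major would have B (IV). Bm is the degree-4 chord of F# minor, so it is the borrowed iv. D (D–F#–A) is not: scale degree 6 in F# major carries D#m (vi). In F# minor the chord on that degree is D, so here it functions as bVI, borrowed from the parallel minor.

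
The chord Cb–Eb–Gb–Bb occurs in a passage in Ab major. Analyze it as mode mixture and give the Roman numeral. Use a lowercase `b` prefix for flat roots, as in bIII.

The root Cb is the lowered 3rd scale degree — diatonically Ab major has C there. Diatonically Ab major has Cm (iii) on that degree; Cb–Eb–Gb–Bb is instead the major-seventh chord native to Ab minor, so it takes the label bIIImaj7.

bIIImaj7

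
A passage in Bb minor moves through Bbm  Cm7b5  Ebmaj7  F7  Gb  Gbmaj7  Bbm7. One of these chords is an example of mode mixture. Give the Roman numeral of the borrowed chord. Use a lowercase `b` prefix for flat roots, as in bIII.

IVmaj7

The diatonic triads in Bb minor (with V from harmonic minor) are Bbm, Cdim, Db, Ebm, F, Gb, Ab. Bbm, Cm7b5, F7, Gb, Gbmaj7 and Bbm7 are all diatonic. Ebmaj7 (Eb–G–Bb–D) doesn't fit — on degree 4 Bb minor would have Ebm (iv). Ebmaj7 is the degree-4 chord of Bb major, so it is the borrowed IVmaj7.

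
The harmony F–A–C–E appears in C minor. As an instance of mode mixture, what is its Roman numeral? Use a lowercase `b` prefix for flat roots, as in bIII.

The root F is the diatonic 4th degree of C minor; the borrowing shows in the chord quality. Diatonically C minor has Fm (iv) on that degree; F–A–C–E is instead the major-seventh chord native to C major, so it takes the label IVmaj7.

IVmaj7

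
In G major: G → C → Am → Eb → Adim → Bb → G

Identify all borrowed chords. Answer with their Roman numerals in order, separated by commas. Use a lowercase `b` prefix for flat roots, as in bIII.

In G major the diatonic chords are G, Am, Bm, C, D, Em, F#dim. Of the given chords, G, C and Am are diatonic. But Eb (Eb–G–Bb) is foreign: the diatonic vi on degree 6 is Em, whereas Eb comes from G minor. It is labeled bVI. Adim (A–C–Eb) doesn't fit — on degree 2 G major would have Am (ii). Adim is the degree-2 chord of G minor, so it is the borrowed ii°. Bb (Bb–D–F) doesn't fit — on degree 3 G major would have Bm (iii). Bb is the degree-3 chord of G minor, so it is the borrowed bIII.

bVI, ii°, bIII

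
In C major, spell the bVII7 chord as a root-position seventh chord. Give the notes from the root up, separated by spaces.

Scale degree 7 in C major is B. bVII7 uses the lowered form, Bb, taken from C minor. In C minor the chord on Bb is Bb–D–F–Ab.

Bb D F Ab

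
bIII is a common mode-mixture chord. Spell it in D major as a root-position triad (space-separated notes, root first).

bIII is built on the lowered scale degree 3. In D major degree 3 is F#; lowered it becomes F. Stacking thirds in D minor on F gives F–A–C.

F A C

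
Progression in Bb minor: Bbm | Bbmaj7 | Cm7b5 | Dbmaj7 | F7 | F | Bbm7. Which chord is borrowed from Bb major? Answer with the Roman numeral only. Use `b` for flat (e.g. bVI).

Imaj7

The diatonic triads in Bb minor (with V from harmonic minor) are Bbm, Cdim, Db, Ebm, F, Gb, Ab. Bbm, Cm7b5, Dbmaj7, F7, F and Bbm7 all belong to that set. Bbmaj7 (Bb–D–F–A) is not: scale degree 1 in Bb minor carries Bbm (i). In Bb major the chord on that degree is Bbmaj7, so here it functions as Imaj7, borrowed from the parallel major.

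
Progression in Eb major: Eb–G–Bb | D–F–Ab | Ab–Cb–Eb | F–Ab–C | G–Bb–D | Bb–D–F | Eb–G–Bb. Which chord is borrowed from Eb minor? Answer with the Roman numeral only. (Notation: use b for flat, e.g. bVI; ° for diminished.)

iv

The diatonic triads in Eb major are Eb, Fm, Gm, Ab, Bb, Cm, Ddim. Of the given chords, Eb–G–Bb = Eb, D–F–Ab = Ddim, F–Ab–C = Fm, G–Bb–D = Gm and Bb–D–F = Bb are diatonic. But Ab–Cb–Eb is foreign: the diatonic IV on degree 4 is Ab, whereas Abm comes from Eb minor. It is labeled iv.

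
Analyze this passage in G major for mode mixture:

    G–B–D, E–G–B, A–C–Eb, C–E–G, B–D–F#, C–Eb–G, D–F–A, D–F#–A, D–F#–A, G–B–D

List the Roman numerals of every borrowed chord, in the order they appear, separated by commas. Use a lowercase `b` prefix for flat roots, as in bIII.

In G major the diatonic chords are G, Am, Bm, C, D, Em, F#dim. Of the given chords, G–B–D = G, E–G–B = Em, C–E–G = C, B–D–F# = Bm and D–F#–A = D are diatonic. A–C–Eb doesn't fit — on degree 2 G major would have Am (ii). Adim is the degree-2 chord of G minor, so it is the borrowed ii°. But C–Eb–G is foreign: the diatonic IV on degree 4 is C, whereas Cm comes from G minor. It is labeled iv. But D–F–A is foreign: the diatonic V on degree 5 is D, whereas Dm comes from G minor. It is labeled v.

ii°, iv, v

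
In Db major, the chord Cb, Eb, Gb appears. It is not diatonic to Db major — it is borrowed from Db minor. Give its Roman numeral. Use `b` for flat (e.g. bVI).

bVII

The root Cb is the lowered 7th scale degree — diatonically Db major has C there. The diatonic chord on degree 7 would be Cdim (vii°), but Cb–Eb–Gb is the major chord from Db minor. As a borrowed chord it is labeled bVII.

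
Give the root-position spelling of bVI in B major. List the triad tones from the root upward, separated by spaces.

G B D

The root of bVI is the lowered 6th degree: G# becomes G. In B minor the chord on G is G–B–D.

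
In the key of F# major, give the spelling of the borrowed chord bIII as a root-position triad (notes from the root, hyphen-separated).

A-C#-E

The root of bIII is the lowered 3rd degree: A# becomes A. Building the major chord from the parallel minor on A: A–C#–E.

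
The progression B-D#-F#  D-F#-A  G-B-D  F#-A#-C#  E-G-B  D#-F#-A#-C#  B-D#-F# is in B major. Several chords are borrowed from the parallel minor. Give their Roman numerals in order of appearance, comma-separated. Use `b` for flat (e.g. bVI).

B major has the diatonic set B, C#m, D#m, E, F#, G#m, A#dim. B–D#–F# = B, F#–A#–C# = F# and D#–F#–A#–C# = D#m7 all belong to that set. D–F#–A is not: scale degree 3 in B major carries D#m (iii). In B minor the chord on that degree is D, so here it functions as bIII, borrowed from the parallel minor. G–B–D is not: scale degree 6 in B major carries G#m (vi). In B minor the chord on that degree is G, so here it functions as bVI, borrowed from the parallel minor. But E–G–B is foreign: the diatonic IV on degree 4 is E, whereas Em comes from B minor. It is labeled iv.

bIII, bVI, iv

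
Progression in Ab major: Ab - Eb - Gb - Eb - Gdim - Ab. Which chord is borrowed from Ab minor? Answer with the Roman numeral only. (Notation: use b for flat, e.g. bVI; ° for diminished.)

In Ab major the diatonic chords are Ab, Bbm, Cm, Db, Eb, Fm, Gdim. Ab, Eb and Gdim all belong to that set. But Gb (Gb–Bb–Db) is foreign: the diatonic vii° on degree 7 is Gdim, whereas Gb comes from Ab minor. It is labeled bVII.

bVII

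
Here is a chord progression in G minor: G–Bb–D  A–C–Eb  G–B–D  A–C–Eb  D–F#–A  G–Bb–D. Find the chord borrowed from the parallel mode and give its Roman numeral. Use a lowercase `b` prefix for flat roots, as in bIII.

I

In G minor (with V from harmonic minor) the diatonic chords are Gm, Adim, Bb, Cm, D, Eb, F. Of the given chords, G–Bb–D = Gm, A–C–Eb = Adim and D–F#–A = D are diatonic. But G–B–D is foreign: the diatonic i on degree 1 is Gm, whereas G comes from G major. It is labeled I.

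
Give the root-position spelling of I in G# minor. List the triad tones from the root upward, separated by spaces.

G# B# D#

The root, G#, is scale degree 1 — the same note in G# minor and G# major; only the chord quality changes. Stacking thirds in G# major on G# gives G#–B#–D#.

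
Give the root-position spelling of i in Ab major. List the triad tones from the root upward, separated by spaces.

i is built on scale degree 1, which is Ab in both Ab major and its parallel. Stacking thirds in Ab minor on Ab gives Ab–Cb–Eb.

Ab Cb Eb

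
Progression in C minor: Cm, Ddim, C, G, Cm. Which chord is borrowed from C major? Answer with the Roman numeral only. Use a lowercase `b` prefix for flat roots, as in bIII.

I

In C minor (with V from harmonic minor) the diatonic chords are Cm, Ddim, Eb, Fm, G, Ab, Bb. Cm, Ddim and G are all diatonic. But C (C–E–G) is foreign: the diatonic i on degree 1 is Cm, whereas C comes from C major. It is labeled I.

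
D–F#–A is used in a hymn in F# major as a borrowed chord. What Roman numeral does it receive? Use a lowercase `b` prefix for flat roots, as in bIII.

bVI

D is the lowered form of scale degree 6 in F# major (the diatonic degree 6 is D#). The diatonic chord on degree 6 would be D#m (vi), but D–F#–A is the major chord from F# minor. As a borrowed chord it is labeled bVI.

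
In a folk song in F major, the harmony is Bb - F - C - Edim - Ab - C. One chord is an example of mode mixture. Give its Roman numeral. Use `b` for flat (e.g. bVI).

F major has the diatonic set F, Gm, Am, Bb, C, Dm, Edim. Of the given chords, Bb, F, C and Edim are diatonic. Ab (Ab–C–Eb) is not: scale degree 3 in F major carries Am (iii). In F minor the chord on that degree is Ab, so here it functions as bIII, borrowed from the parallel minor.

bIII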